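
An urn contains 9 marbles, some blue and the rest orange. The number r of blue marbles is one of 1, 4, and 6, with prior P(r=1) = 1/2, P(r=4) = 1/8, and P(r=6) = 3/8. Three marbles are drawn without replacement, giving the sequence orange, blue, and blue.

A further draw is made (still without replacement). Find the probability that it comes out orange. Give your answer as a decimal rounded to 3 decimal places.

0.394

Compute the likelihood of the observed sequence for each case: P(data | r = 1) = (8/9)(1/8)(0/7) = 0; P(data | r = 4) = (5/9)(4/8)(3/7) = 5/42; P(data | r = 6) = (3/9)(6/8)(5/7) = 5/28.
Multiplying each by its prior: 1/2 · 0 = 0, 1/8 · 5/42 = 5/336, 3/8 · 5/28 = 15/224; summing to 55/672.
The posterior is then P(r = 1 | data) = 0, P(r = 4 | data) = 2/11, P(r = 6 | data) = 9/11.
So P(orange next | data) = Σ P(orange next | H) P(H | data) = (2/3)(2/11) + (1/3)(9/11) = 13/33.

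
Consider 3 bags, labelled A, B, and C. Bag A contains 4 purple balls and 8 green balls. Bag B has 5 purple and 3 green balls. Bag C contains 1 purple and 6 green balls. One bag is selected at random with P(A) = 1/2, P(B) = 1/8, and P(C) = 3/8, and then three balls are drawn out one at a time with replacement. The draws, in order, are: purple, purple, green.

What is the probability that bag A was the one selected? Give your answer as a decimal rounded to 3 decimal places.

Compute the likelihood of the observed sequence for each case: P(data | bag A) = (4/12)(4/12)(8/12) = 0.074074; P(data | bag B) = (5/8)(5/8)(3/8) = 0.14648; P(data | bag C) = (1/7)(1/7)(6/7) = 0.017493.
Weighting by the prior gives 1/2 · 0.074074 = 0.037037, 1/8 · 0.14648 = 0.018311, 3/8 · 0.017493 = 0.0065598; these sum to 0.061907.
By Bayes' rule, P(bag A | data) = (0.037037) / (0.061907) = 0.59827.

0.598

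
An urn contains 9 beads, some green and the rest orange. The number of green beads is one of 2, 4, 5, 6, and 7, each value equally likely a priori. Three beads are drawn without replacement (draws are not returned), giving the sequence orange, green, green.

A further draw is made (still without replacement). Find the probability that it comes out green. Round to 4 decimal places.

For each hypothesis, P(data | H) works out to: P(data | r = 2) = (7/9)(2/8)(1/7) = 1/36; P(data | r = 4) = (5/9)(4/8)(3/7) = 5/42; P(data | r = 5) = (4/9)(5/8)(4/7) = 10/63; P(data | r = 6) = (3/9)(6/8)(5/7) = 5/28; P(data | r = 7) = (2/9)(7/8)(6/7) = 1/6.
Weighting by the prior gives 1/5 · 1/36 = 1/180, 1/5 · 5/42 = 1/42, 1/5 · 10/63 = 2/63, 1/5 · 5/28 = 1/28, 1/5 · 1/6 = 1/30; with total 41/315.
The posterior is then P(r = 2 | data) = 7/164, P(r = 4 | data) = 15/82, P(r = 5 | data) = 10/41, P(r = 6 | data) = 45/164, P(r = 7 | data) = 21/82.
The predictive probability is P(green next | data) = (0)(7/164) + (1/3)(15/82) + (1/2)(10/41) + (2/3)(45/164) + (5/6)(21/82) = 95/164.

0.5793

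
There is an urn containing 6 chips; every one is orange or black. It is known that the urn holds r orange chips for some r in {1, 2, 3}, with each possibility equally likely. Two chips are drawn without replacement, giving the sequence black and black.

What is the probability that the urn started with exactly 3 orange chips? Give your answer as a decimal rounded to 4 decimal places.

0.1579

The likelihood of the observed sequence under each hypothesis: P(data | r = 1) = (5/6)(4/5) = 2/3; P(data | r = 2) = (4/6)(3/5) = 2/5; P(data | r = 3) = (3/6)(2/5) = 1/5.
The prior-weighted likelihoods are 1/3 · 2/3 = 2/9, 1/3 · 2/5 = 2/15, 1/3 · 1/5 = 1/15; with total 19/45.
By Bayes' rule, P(r = 3 | data) = (1/15) / (19/45) = 3/19.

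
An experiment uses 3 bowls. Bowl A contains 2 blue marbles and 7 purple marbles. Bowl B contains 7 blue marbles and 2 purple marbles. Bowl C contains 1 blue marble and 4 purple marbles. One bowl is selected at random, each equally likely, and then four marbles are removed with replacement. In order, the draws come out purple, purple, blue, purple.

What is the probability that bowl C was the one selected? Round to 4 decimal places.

0.4752

Compute the likelihood of the observed sequence for each case: P(data | bowl A) = (7/9)(7/9)(2/9)(7/9) = 0.10456; P(data | bowl B) = (2/9)(2/9)(7/9)(2/9) = 0.0085353; P(data | bowl C) = (4/5)(4/5)(1/5)(4/5) = 0.1024.
The prior-weighted likelihoods are 1/3 · 0.10456 = 0.034852, 1/3 · 0.0085353 = 0.0028451, 1/3 · 0.1024 = 0.034133; these sum to 0.071831.
By Bayes' rule, P(bowl C | data) = (0.034133) / (0.071831) = 0.47519.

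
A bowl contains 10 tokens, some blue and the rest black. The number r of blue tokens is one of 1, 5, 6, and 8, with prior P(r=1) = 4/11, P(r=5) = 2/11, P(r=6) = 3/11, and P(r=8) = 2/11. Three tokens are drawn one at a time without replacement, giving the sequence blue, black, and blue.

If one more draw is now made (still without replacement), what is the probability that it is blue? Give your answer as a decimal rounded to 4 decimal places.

0.6166

For each hypothesis, P(data | H) works out to: P(data | r = 1) = (1/10)(9/9)(0/8) = 0; P(data | r = 5) = (5/10)(5/9)(4/8) = 5/36; P(data | r = 6) = (6/10)(4/9)(5/8) = 1/6; P(data | r = 8) = (8/10)(2/9)(7/8) = 7/45.
Multiplying each by its prior: 4/11 · 0 = 0, 2/11 · 5/36 = 5/198, 3/11 · 1/6 = 1/22, 2/11 · 7/45 = 14/495; with total 49/495.
Normalising, the posterior is P(r = 1 | data) = 0, P(r = 5 | data) = 25/98, P(r = 6 | data) = 45/98, P(r = 8 | data) = 2/7.
The predictive probability is P(blue next | data) = (3/7)(25/98) + (4/7)(45/98) + (6/7)(2/7) = 423/686.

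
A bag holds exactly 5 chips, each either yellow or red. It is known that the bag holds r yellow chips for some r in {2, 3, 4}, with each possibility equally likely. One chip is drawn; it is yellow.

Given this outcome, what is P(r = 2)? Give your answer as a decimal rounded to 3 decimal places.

Compute the likelihood of this draw for each case: P(data | r = 2) = (2/5) = 2/5; P(data | r = 3) = (3/5) = 3/5; P(data | r = 4) = (4/5) = 4/5.
Weighting by the prior gives 1/3 · 2/5 = 2/15, 1/3 · 3/5 = 1/5, 1/3 · 4/5 = 4/15; these sum to 3/5.
Hence P(r = 2 | data) = (2/15) / (3/5) = 2/9.

0.222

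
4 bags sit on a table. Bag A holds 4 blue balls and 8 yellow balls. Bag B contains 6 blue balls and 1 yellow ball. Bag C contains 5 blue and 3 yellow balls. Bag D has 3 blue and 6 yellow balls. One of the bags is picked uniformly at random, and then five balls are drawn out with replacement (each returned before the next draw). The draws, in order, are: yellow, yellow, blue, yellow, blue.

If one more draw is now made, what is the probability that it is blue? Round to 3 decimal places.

0.414

Under each hypothesis, the probability of the observed sequence is: P(data | bag A) = (8/12)(8/12)(4/12)(8/12)(4/12) = 0.032922; P(data | bag B) = (1/7)(1/7)(6/7)(1/7)(6/7) = 0.002142; P(data | bag C) = (3/8)(3/8)(5/8)(3/8)(5/8) = 0.020599; P(data | bag D) = (6/9)(6/9)(3/9)(6/9)(3/9) = 0.032922.
Weighting by the prior gives 1/4 · 0.032922 = 0.0082305, 1/4 · 0.002142 = 0.00053549, 1/4 · 0.020599 = 0.0051498, 1/4 · 0.032922 = 0.0082305; with total 0.022146.
Dividing through by the total gives posterior P(bag A | data) = 0.37164, P(bag B | data) = 0.02418, P(bag C | data) = 0.23254, P(bag D | data) = 0.37164.
So P(blue next | data) = Σ P(blue next | H) P(H | data) = (1/3)(0.37164) + (6/7)(0.02418) + (5/8)(0.23254) + (1/3)(0.37164) = 0.41382.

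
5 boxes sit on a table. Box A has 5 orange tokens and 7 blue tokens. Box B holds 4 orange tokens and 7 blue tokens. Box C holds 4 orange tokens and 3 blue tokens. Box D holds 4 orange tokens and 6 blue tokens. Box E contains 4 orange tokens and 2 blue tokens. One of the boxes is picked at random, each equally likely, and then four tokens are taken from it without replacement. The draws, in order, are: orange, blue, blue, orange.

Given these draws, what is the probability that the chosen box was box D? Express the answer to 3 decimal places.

Compute the likelihood of the observed sequence for each case: P(data | box A) = (5/12)(7/11)(6/10)(4/9) = 0.070707; P(data | box B) = (4/11)(7/10)(6/9)(3/8) = 0.063636; P(data | box C) = (4/7)(3/6)(2/5)(3/4) = 0.085714; P(data | box D) = (4/10)(6/9)(5/8)(3/7) = 0.071429; P(data | box E) = (4/6)(2/5)(1/4)(3/3) = 0.066667.
Weighting by the prior gives 1/5 · 0.070707 = 0.014141, 1/5 · 0.063636 = 0.012727, 1/5 · 0.085714 = 0.017143, 1/5 · 0.071429 = 0.014286, 1/5 · 0.066667 = 0.013333; with total 0.071631.
By Bayes' rule, P(box D | data) = (0.014286) / (0.071631) = 0.19944.

0.199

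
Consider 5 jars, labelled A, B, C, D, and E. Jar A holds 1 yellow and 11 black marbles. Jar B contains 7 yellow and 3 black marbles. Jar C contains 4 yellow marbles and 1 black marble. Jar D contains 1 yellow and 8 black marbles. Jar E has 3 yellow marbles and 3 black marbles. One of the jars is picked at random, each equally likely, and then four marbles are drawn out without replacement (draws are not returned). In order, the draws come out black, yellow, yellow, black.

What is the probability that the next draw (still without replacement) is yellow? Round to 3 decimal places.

The likelihood of the observed sequence under each hypothesis: P(data | jar A) = (11/12)(1/11)(0/10) = 0; P(data | jar B) = (3/10)(7/9)(6/8)(2/7) = 1/20; P(data | jar C) = (1/5)(4/4)(3/3)(0/2) = 0; P(data | jar D) = (8/9)(1/8)(0/7) = 0; P(data | jar E) = (3/6)(3/5)(2/4)(2/3) = 1/10.
Weighting by the prior gives 1/5 · 0 = 0, 1/5 · 1/20 = 1/100, 1/5 · 0 = 0, 1/5 · 0 = 0, 1/5 · 1/10 = 1/50; summing to 3/100.
Dividing through by the total gives posterior P(jar A | data) = 0, P(jar B | data) = 1/3, P(jar C | data) = 0, P(jar D | data) = 0, P(jar E | data) = 2/3.
So P(yellow next | data) = Σ P(yellow next | H) P(H | data) = (5/6)(1/3) + (1/2)(2/3) = 11/18.

0.611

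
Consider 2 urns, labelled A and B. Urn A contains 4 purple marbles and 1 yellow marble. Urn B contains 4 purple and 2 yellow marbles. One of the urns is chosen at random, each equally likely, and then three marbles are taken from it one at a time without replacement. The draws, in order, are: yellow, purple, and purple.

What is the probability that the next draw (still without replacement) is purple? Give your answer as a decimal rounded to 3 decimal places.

Under each hypothesis, the probability of the observed sequence is: P(data | urn A) = (1/5)(4/4)(3/3) = 1/5; P(data | urn B) = (2/6)(4/5)(3/4) = 1/5.
Multiplying each by its prior: 1/2 · 1/5 = 1/10, 1/2 · 1/5 = 1/10; summing to 1/5.
The posterior is then P(urn A | data) = 1/2, P(urn B | data) = 1/2.
Averaging over the posterior, P(purple next | data) = (1)(1/2) + (2/3)(1/2) = 5/6.

0.833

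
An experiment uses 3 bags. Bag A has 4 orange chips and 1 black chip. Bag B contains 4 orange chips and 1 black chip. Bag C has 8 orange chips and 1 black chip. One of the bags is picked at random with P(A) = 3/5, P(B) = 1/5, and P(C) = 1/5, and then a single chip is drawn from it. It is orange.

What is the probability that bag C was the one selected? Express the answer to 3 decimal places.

0.217

The likelihood of this draw under each hypothesis: P(data | bag A) = (4/5) = 4/5; P(data | bag B) = (4/5) = 4/5; P(data | bag C) = (8/9) = 8/9.
Multiplying each by its prior: 3/5 · 4/5 = 12/25, 1/5 · 4/5 = 4/25, 1/5 · 8/9 = 8/45; these sum to 184/225.
Therefore the posterior P(bag C | data) = (8/45) / (184/225) = 5/23.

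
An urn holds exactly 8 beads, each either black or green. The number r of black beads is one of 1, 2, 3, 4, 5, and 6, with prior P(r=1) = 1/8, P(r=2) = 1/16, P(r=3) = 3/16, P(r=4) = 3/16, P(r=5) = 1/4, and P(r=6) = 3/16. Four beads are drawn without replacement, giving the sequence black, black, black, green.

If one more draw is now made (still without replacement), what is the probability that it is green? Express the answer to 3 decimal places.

0.465

Under each hypothesis, the probability of the observed sequence is: P(data | r = 1) = (1/8)(0/7) = 0; P(data | r = 2) = (2/8)(1/7)(0/6) = 0; P(data | r = 3) = (3/8)(2/7)(1/6)(5/5) = 0.017857; P(data | r = 4) = (4/8)(3/7)(2/6)(4/5) = 0.057143; P(data | r = 5) = (5/8)(4/7)(3/6)(3/5) = 0.10714; P(data | r = 6) = (6/8)(5/7)(4/6)(2/5) = 0.14286.
The prior-weighted likelihoods are 1/8 · 0 = 0, 1/16 · 0 = 0, 3/16 · 0.017857 = 0.0033482, 3/16 · 0.057143 = 0.010714, 1/4 · 0.10714 = 0.026786, 3/16 · 0.14286 = 0.026786; with total 0.067634.
Dividing through by the total gives posterior P(r = 1 | data) = 0, P(r = 2 | data) = 0, P(r = 3 | data) = 0.049505, P(r = 4 | data) = 0.15842, P(r = 5 | data) = 0.39604, P(r = 6 | data) = 0.39604.
So P(green next | data) = Σ P(green next | H) P(H | data) = (1)(0.049505) + (3/4)(0.15842) + (1/2)(0.39604) + (1/4)(0.39604) = 0.46535.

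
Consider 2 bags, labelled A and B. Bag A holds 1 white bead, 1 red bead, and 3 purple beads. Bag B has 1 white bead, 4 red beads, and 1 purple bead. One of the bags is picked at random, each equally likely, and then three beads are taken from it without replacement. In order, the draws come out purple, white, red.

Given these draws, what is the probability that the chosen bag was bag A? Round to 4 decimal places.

For each hypothesis, P(data | H) works out to: P(data | bag A) = (3/5)(1/4)(1/3) = 1/20; P(data | bag B) = (1/6)(1/5)(4/4) = 1/30.
Weighting by the prior gives 1/2 · 1/20 = 1/40, 1/2 · 1/30 = 1/60; these sum to 1/24.
By Bayes' rule, P(bag A | data) = (1/40) / (1/24) = 3/5.

0.6000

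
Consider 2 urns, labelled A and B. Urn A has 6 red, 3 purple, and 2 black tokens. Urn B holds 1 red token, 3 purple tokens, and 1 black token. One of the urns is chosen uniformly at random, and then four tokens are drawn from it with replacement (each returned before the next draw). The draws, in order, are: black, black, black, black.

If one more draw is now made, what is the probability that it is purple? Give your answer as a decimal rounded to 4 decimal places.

The likelihood of the observed sequence under each hypothesis: P(data | urn A) = (2/11)(2/11)(2/11)(2/11) = 0.0010928; P(data | urn B) = (1/5)(1/5)(1/5)(1/5) = 0.0016.
Weighting by the prior gives 1/2 · 0.0010928 = 0.00054641, 1/2 · 0.0016 = 0.0008; these sum to 0.0013464.
The posterior is then P(urn A | data) = 0.40583, P(urn B | data) = 0.59417.
The predictive probability is P(purple next | data) = (3/11)(0.40583) + (3/5)(0.59417) = 0.46718.

0.4672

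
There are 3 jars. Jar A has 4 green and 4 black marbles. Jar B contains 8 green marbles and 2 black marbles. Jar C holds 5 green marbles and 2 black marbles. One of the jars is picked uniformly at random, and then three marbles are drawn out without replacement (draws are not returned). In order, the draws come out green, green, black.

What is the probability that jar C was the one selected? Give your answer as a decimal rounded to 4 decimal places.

0.3896

Compute the likelihood of the observed sequence for each case: P(data | jar A) = (4/8)(3/7)(4/6) = 1/7; P(data | jar B) = (8/10)(7/9)(2/8) = 7/45; P(data | jar C) = (5/7)(4/6)(2/5) = 4/21.
Multiplying each by its prior: 1/3 · 1/7 = 1/21, 1/3 · 7/45 = 7/135, 1/3 · 4/21 = 4/63; these sum to 22/135.
Hence P(jar C | data) = (4/63) / (22/135) = 30/77.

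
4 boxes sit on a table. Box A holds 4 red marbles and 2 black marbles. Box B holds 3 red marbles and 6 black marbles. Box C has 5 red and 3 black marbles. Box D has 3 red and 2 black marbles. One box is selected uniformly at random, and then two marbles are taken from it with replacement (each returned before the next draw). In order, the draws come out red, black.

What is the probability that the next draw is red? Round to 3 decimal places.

0.558

Compute the likelihood of the observed sequence for each case: P(data | box A) = (4/6)(2/6) = 0.22222; P(data | box B) = (3/9)(6/9) = 0.22222; P(data | box C) = (5/8)(3/8) = 0.23438; P(data | box D) = (3/5)(2/5) = 0.24.
Multiplying each by its prior: 1/4 · 0.22222 = 0.055556, 1/4 · 0.22222 = 0.055556, 1/4 · 0.23438 = 0.058594, 1/4 · 0.24 = 0.06; with total 0.2297.
The posterior is then P(box A | data) = 0.24186, P(box B | data) = 0.24186, P(box C | data) = 0.25508, P(box D | data) = 0.2612.
So P(red next | data) = Σ P(red next | H) P(H | data) = (2/3)(0.24186) + (1/3)(0.24186) + (5/8)(0.25508) + (3/5)(0.2612) = 0.55801.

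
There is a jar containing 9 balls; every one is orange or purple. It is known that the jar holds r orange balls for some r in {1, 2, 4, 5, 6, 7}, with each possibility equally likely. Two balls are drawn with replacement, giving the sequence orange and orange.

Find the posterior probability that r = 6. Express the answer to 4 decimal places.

For each hypothesis, P(data | H) works out to: P(data | r = 1) = (1/9)(1/9) = 1/81; P(data | r = 2) = (2/9)(2/9) = 4/81; P(data | r = 4) = (4/9)(4/9) = 16/81; P(data | r = 5) = (5/9)(5/9) = 25/81; P(data | r = 6) = (6/9)(6/9) = 4/9; P(data | r = 7) = (7/9)(7/9) = 49/81.
The prior-weighted likelihoods are 1/6 · 1/81 = 1/486, 1/6 · 4/81 = 2/243, 1/6 · 16/81 = 8/243, 1/6 · 25/81 = 25/486, 1/6 · 4/9 = 2/27, 1/6 · 49/81 = 49/486; with total 131/486.
Hence P(r = 6 | data) = (2/27) / (131/486) = 36/131.

0.2748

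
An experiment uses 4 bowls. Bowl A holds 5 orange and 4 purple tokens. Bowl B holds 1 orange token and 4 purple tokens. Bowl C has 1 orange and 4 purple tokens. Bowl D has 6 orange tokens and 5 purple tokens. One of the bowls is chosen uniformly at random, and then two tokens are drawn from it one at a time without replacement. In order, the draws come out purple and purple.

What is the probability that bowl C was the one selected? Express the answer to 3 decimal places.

The likelihood of the observed sequence under each hypothesis: P(data | bowl A) = (4/9)(3/8) = 0.16667; P(data | bowl B) = (4/5)(3/4) = 0.6; P(data | bowl C) = (4/5)(3/4) = 0.6; P(data | bowl D) = (5/11)(4/10) = 0.18182.
Multiplying each by its prior: 1/4 · 0.16667 = 0.041667, 1/4 · 0.6 = 0.15, 1/4 · 0.6 = 0.15, 1/4 · 0.18182 = 0.045455; with total 0.38712.
Hence P(bowl C | data) = (0.15) / (0.38712) = 0.38748.

0.387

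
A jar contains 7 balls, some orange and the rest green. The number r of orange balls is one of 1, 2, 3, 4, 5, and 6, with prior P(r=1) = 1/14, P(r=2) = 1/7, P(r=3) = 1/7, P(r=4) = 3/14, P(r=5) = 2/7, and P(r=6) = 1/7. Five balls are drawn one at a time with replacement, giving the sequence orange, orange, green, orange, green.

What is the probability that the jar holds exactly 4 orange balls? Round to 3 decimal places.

Under each hypothesis, the probability of the observed sequence is: P(data | r = 1) = (1/7)(1/7)(6/7)(1/7)(6/7) = 0.002142; P(data | r = 2) = (2/7)(2/7)(5/7)(2/7)(5/7) = 0.0119; P(data | r = 3) = (3/7)(3/7)(4/7)(3/7)(4/7) = 0.025704; P(data | r = 4) = (4/7)(4/7)(3/7)(4/7)(3/7) = 0.034271; P(data | r = 5) = (5/7)(5/7)(2/7)(5/7)(2/7) = 0.02975; P(data | r = 6) = (6/7)(6/7)(1/7)(6/7)(1/7) = 0.012852.
Weighting by the prior gives 1/14 · 0.002142 = 0.000153, 1/7 · 0.0119 = 0.0017, 1/7 · 0.025704 = 0.0036719, 3/14 · 0.034271 = 0.0073439, 2/7 · 0.02975 = 0.0084999, 1/7 · 0.012852 = 0.001836; summing to 0.023205.
Therefore the posterior P(r = 4 | data) = (0.0073439) / (0.023205) = 0.31648.

0.316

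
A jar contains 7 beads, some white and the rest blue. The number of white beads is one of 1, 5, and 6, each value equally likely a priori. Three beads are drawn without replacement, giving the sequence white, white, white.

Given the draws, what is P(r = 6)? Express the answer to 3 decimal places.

For each hypothesis, P(data | H) works out to: P(data | r = 1) = (1/7)(0/6) = 0; P(data | r = 5) = (5/7)(4/6)(3/5) = 2/7; P(data | r = 6) = (6/7)(5/6)(4/5) = 4/7.
Multiplying each by its prior: 1/3 · 0 = 0, 1/3 · 2/7 = 2/21, 1/3 · 4/7 = 4/21; with total 2/7.
By Bayes' rule, P(r = 6 | data) = (4/21) / (2/7) = 2/3.

0.667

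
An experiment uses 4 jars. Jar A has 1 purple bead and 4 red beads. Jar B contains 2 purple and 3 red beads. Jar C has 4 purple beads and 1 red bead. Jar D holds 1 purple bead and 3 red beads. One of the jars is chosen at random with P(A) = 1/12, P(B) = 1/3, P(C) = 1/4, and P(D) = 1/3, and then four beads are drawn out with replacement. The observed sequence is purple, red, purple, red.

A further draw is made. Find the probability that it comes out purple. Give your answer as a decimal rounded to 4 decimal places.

Under each hypothesis, the probability of the observed sequence is: P(data | jar A) = (1/5)(4/5)(1/5)(4/5) = 0.0256; P(data | jar B) = (2/5)(3/5)(2/5)(3/5) = 0.0576; P(data | jar C) = (4/5)(1/5)(4/5)(1/5) = 0.0256; P(data | jar D) = (1/4)(3/4)(1/4)(3/4) = 0.035156.
The prior-weighted likelihoods are 1/12 · 0.0256 = 0.0021333, 1/3 · 0.0576 = 0.0192, 1/4 · 0.0256 = 0.0064, 1/3 · 0.035156 = 0.011719; these sum to 0.039452.
Normalising, the posterior is P(jar A | data) = 0.054074, P(jar B | data) = 0.48667, P(jar C | data) = 0.16222, P(jar D | data) = 0.29704.
Averaging over the posterior, P(purple next | data) = (1/5)(0.054074) + (2/5)(0.48667) + (4/5)(0.16222) + (1/4)(0.29704) = 0.40952.

0.4095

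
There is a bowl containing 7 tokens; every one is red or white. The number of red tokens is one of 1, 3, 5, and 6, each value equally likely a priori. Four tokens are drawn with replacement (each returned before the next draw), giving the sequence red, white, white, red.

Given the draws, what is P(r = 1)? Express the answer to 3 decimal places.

0.114

For each hypothesis, P(data | H) works out to: P(data | r = 1) = (1/7)(6/7)(6/7)(1/7) = 0.014994; P(data | r = 3) = (3/7)(4/7)(4/7)(3/7) = 0.059975; P(data | r = 5) = (5/7)(2/7)(2/7)(5/7) = 0.041649; P(data | r = 6) = (6/7)(1/7)(1/7)(6/7) = 0.014994.
Weighting by the prior gives 1/4 · 0.014994 = 0.0037484, 1/4 · 0.059975 = 0.014994, 1/4 · 0.041649 = 0.010412, 1/4 · 0.014994 = 0.0037484; summing to 0.032903.
So P(r = 1 | data) = (0.0037484) / (0.032903) = 0.11392.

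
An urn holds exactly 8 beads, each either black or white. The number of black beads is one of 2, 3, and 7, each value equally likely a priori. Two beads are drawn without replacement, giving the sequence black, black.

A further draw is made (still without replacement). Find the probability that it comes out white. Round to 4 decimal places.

Compute the likelihood of the observed sequence for each case: P(data | r = 2) = (2/8)(1/7) = 1/28; P(data | r = 3) = (3/8)(2/7) = 3/28; P(data | r = 7) = (7/8)(6/7) = 3/4.
Weighting by the prior gives 1/3 · 1/28 = 1/84, 1/3 · 3/28 = 1/28, 1/3 · 3/4 = 1/4; with total 25/84.
Normalising, the posterior is P(r = 2 | data) = 1/25, P(r = 3 | data) = 3/25, P(r = 7 | data) = 21/25.
So P(white next | data) = Σ P(white next | H) P(H | data) = (1)(1/25) + (5/6)(3/25) + (1/6)(21/25) = 7/25.

0.2800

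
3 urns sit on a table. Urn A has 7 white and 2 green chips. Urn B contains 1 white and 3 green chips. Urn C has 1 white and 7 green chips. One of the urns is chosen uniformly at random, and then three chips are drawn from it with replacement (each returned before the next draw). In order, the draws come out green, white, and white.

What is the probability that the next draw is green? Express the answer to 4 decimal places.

Under each hypothesis, the probability of the observed sequence is: P(data | urn A) = (2/9)(7/9)(7/9) = 0.13443; P(data | urn B) = (3/4)(1/4)(1/4) = 0.046875; P(data | urn C) = (7/8)(1/8)(1/8) = 0.013672.
The prior-weighted likelihoods are 1/3 · 0.13443 = 0.04481, 1/3 · 0.046875 = 0.015625, 1/3 · 0.013672 = 0.0045573; these sum to 0.064993.
Normalising, the posterior is P(urn A | data) = 0.68947, P(urn B | data) = 0.24041, P(urn C | data) = 0.07012.
The predictive probability is P(green next | data) = (2/9)(0.68947) + (3/4)(0.24041) + (7/8)(0.07012) = 0.39488.

0.3949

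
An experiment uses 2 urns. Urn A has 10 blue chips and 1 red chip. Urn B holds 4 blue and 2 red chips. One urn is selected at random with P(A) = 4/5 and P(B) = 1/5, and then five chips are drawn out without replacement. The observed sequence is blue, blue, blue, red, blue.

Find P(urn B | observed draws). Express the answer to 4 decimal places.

0.1549

Compute the likelihood of the observed sequence for each case: P(data | urn A) = (10/11)(9/10)(8/9)(1/8)(7/7) = 1/11; P(data | urn B) = (4/6)(3/5)(2/4)(2/3)(1/2) = 1/15.
Weighting by the prior gives 4/5 · 1/11 = 4/55, 1/5 · 1/15 = 1/75; these sum to 71/825.
By Bayes' rule, P(urn B | data) = (1/75) / (71/825) = 11/71.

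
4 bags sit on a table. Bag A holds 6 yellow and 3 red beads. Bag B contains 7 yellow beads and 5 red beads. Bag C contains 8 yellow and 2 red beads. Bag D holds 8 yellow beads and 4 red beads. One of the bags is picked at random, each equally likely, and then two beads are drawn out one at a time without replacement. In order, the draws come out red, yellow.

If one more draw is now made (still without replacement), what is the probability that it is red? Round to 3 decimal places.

Under each hypothesis, the probability of the observed sequence is: P(data | bag A) = (3/9)(6/8) = 0.25; P(data | bag B) = (5/12)(7/11) = 0.26515; P(data | bag C) = (2/10)(8/9) = 0.17778; P(data | bag D) = (4/12)(8/11) = 0.24242.
Weighting by the prior gives 1/4 · 0.25 = 0.0625, 1/4 · 0.26515 = 0.066288, 1/4 · 0.17778 = 0.044444, 1/4 · 0.24242 = 0.060606; these sum to 0.23384.
Normalising, the posterior is P(bag A | data) = 0.26728, P(bag B | data) = 0.28348, P(bag C | data) = 0.19006, P(bag D | data) = 0.25918.
So P(red next | data) = Σ P(red next | H) P(H | data) = (2/7)(0.26728) + (2/5)(0.28348) + (1/8)(0.19006) + (3/10)(0.25918) = 0.29127.

0.291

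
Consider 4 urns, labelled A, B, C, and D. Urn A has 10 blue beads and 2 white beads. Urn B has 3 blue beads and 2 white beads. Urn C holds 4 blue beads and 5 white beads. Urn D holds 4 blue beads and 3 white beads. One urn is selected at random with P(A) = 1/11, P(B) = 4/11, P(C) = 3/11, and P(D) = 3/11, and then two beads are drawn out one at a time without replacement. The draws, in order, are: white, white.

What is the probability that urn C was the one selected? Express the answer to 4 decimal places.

For each hypothesis, P(data | H) works out to: P(data | urn A) = (2/12)(1/11) = 0.015152; P(data | urn B) = (2/5)(1/4) = 0.1; P(data | urn C) = (5/9)(4/8) = 0.27778; P(data | urn D) = (3/7)(2/6) = 0.14286.
Multiplying each by its prior: 1/11 · 0.015152 = 0.0013774, 4/11 · 0.1 = 0.036364, 3/11 · 0.27778 = 0.075758, 3/11 · 0.14286 = 0.038961; with total 0.15246.
Hence P(urn C | data) = (0.075758) / (0.15246) = 0.4969.

0.4969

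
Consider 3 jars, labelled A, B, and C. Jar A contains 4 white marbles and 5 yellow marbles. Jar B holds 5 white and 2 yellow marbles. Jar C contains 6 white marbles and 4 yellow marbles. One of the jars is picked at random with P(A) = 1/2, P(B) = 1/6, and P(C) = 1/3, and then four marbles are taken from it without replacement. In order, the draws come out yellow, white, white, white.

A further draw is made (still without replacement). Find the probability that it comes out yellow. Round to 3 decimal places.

The likelihood of the observed sequence under each hypothesis: P(data | jar A) = (5/9)(4/8)(3/7)(2/6) = 5/126; P(data | jar B) = (2/7)(5/6)(4/5)(3/4) = 1/7; P(data | jar C) = (4/10)(6/9)(5/8)(4/7) = 2/21.
Multiplying each by its prior: 1/2 · 5/126 = 5/252, 1/6 · 1/7 = 1/42, 1/3 · 2/21 = 2/63; these sum to 19/252.
Dividing through by the total gives posterior P(jar A | data) = 5/19, P(jar B | data) = 6/19, P(jar C | data) = 8/19.
So P(yellow next | data) = Σ P(yellow next | H) P(H | data) = (4/5)(5/19) + (1/3)(6/19) + (1/2)(8/19) = 10/19.

0.526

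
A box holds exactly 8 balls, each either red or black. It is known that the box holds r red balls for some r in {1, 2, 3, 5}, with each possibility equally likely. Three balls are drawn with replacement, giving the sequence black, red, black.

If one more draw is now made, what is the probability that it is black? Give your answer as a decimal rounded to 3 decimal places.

0.666

The likelihood of the observed sequence under each hypothesis: P(data | r = 1) = (7/8)(1/8)(7/8) = 0.095703; P(data | r = 2) = (6/8)(2/8)(6/8) = 0.14062; P(data | r = 3) = (5/8)(3/8)(5/8) = 0.14648; P(data | r = 5) = (3/8)(5/8)(3/8) = 0.087891.
Weighting by the prior gives 1/4 · 0.095703 = 0.023926, 1/4 · 0.14062 = 0.035156, 1/4 · 0.14648 = 0.036621, 1/4 · 0.087891 = 0.021973; these sum to 0.11768.
The posterior is then P(r = 1 | data) = 0.20332, P(r = 2 | data) = 0.29876, P(r = 3 | data) = 0.3112, P(r = 5 | data) = 0.18672.
So P(black next | data) = Σ P(black next | H) P(H | data) = (7/8)(0.20332) + (3/4)(0.29876) + (5/8)(0.3112) + (3/8)(0.18672) = 0.66649.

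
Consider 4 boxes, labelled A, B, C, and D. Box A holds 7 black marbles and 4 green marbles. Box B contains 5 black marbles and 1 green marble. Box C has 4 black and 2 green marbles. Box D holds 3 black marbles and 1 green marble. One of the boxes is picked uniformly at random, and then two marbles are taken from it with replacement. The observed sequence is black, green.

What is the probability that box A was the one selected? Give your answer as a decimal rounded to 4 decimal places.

The likelihood of the observed sequence under each hypothesis: P(data | box A) = (7/11)(4/11) = 0.2314; P(data | box B) = (5/6)(1/6) = 0.13889; P(data | box C) = (4/6)(2/6) = 0.22222; P(data | box D) = (3/4)(1/4) = 0.1875.
Multiplying each by its prior: 1/4 · 0.2314 = 0.057851, 1/4 · 0.13889 = 0.034722, 1/4 · 0.22222 = 0.055556, 1/4 · 0.1875 = 0.046875; these sum to 0.195.
So P(box A | data) = (0.057851) / (0.195) = 0.29667.

0.2967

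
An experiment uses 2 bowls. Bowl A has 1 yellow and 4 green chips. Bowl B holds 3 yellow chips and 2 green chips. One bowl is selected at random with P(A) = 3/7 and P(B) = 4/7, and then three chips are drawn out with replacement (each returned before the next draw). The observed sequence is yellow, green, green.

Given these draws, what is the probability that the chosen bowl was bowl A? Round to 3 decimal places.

Under each hypothesis, the probability of the observed sequence is: P(data | bowl A) = (1/5)(4/5)(4/5) = 16/125; P(data | bowl B) = (3/5)(2/5)(2/5) = 12/125.
Multiplying each by its prior: 3/7 · 16/125 = 48/875, 4/7 · 12/125 = 48/875; these sum to 96/875.
Therefore the posterior P(bowl A | data) = (48/875) / (96/875) = 1/2.

0.500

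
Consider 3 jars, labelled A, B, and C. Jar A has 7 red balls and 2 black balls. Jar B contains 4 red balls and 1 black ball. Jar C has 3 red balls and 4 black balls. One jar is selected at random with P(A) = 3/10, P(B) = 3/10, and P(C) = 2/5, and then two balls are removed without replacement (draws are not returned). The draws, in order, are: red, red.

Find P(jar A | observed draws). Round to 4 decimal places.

0.4246

For each hypothesis, P(data | H) works out to: P(data | jar A) = (7/9)(6/8) = 0.58333; P(data | jar B) = (4/5)(3/4) = 0.6; P(data | jar C) = (3/7)(2/6) = 0.14286.
Weighting by the prior gives 3/10 · 0.58333 = 0.175, 3/10 · 0.6 = 0.18, 2/5 · 0.14286 = 0.057143; these sum to 0.41214.
So P(jar A | data) = (0.175) / (0.41214) = 0.42461.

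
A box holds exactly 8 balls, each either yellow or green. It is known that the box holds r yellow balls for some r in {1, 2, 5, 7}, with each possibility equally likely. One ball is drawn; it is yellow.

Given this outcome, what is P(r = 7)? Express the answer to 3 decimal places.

Compute the likelihood of this draw for each case: P(data | r = 1) = (1/8) = 1/8; P(data | r = 2) = (2/8) = 1/4; P(data | r = 5) = (5/8) = 5/8; P(data | r = 7) = (7/8) = 7/8.
The prior-weighted likelihoods are 1/4 · 1/8 = 1/32, 1/4 · 1/4 = 1/16, 1/4 · 5/8 = 5/32, 1/4 · 7/8 = 7/32; these sum to 15/32.
So P(r = 7 | data) = (7/32) / (15/32) = 7/15.

0.467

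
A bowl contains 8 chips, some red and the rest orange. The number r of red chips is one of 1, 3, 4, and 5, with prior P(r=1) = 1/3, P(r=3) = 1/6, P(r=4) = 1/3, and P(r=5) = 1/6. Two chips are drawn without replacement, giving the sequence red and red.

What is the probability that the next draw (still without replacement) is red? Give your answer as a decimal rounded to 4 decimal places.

For each hypothesis, P(data | H) works out to: P(data | r = 1) = (1/8)(0/7) = 0; P(data | r = 3) = (3/8)(2/7) = 3/28; P(data | r = 4) = (4/8)(3/7) = 3/14; P(data | r = 5) = (5/8)(4/7) = 5/14.
The prior-weighted likelihoods are 1/3 · 0 = 0, 1/6 · 3/28 = 1/56, 1/3 · 3/14 = 1/14, 1/6 · 5/14 = 5/84; summing to 25/168.
Normalising, the posterior is P(r = 1 | data) = 0, P(r = 3 | data) = 3/25, P(r = 4 | data) = 12/25, P(r = 5 | data) = 2/5.
Averaging over the posterior, P(red next | data) = (1/6)(3/25) + (1/3)(12/25) + (1/2)(2/5) = 19/50.

0.3800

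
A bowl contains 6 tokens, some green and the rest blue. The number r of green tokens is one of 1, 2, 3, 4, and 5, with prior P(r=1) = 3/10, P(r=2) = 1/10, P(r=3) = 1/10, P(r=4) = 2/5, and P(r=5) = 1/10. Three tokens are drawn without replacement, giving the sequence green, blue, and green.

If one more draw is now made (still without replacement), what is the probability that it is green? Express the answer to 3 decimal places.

For each hypothesis, P(data | H) works out to: P(data | r = 1) = (1/6)(5/5)(0/4) = 0; P(data | r = 2) = (2/6)(4/5)(1/4) = 1/15; P(data | r = 3) = (3/6)(3/5)(2/4) = 3/20; P(data | r = 4) = (4/6)(2/5)(3/4) = 1/5; P(data | r = 5) = (5/6)(1/5)(4/4) = 1/6.
Multiplying each by its prior: 3/10 · 0 = 0, 1/10 · 1/15 = 1/150, 1/10 · 3/20 = 3/200, 2/5 · 1/5 = 2/25, 1/10 · 1/6 = 1/60; summing to 71/600.
The posterior is then P(r = 1 | data) = 0, P(r = 2 | data) = 4/71, P(r = 3 | data) = 9/71, P(r = 4 | data) = 48/71, P(r = 5 | data) = 10/71.
So P(green next | data) = Σ P(green next | H) P(H | data) = (0)(4/71) + (1/3)(9/71) + (2/3)(48/71) + (1)(10/71) = 45/71.

0.634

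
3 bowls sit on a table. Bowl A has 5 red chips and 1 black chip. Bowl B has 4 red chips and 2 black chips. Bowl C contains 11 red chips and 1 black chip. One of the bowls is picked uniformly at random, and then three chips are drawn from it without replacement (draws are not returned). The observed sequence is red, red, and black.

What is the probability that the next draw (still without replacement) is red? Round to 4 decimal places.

0.8519

Compute the likelihood of the observed sequence for each case: P(data | bowl A) = (5/6)(4/5)(1/4) = 1/6; P(data | bowl B) = (4/6)(3/5)(2/4) = 1/5; P(data | bowl C) = (11/12)(10/11)(1/10) = 1/12.
Multiplying each by its prior: 1/3 · 1/6 = 1/18, 1/3 · 1/5 = 1/15, 1/3 · 1/12 = 1/36; with total 3/20.
Normalising, the posterior is P(bowl A | data) = 10/27, P(bowl B | data) = 4/9, P(bowl C | data) = 5/27.
So P(red next | data) = Σ P(red next | H) P(H | data) = (1)(10/27) + (2/3)(4/9) + (1)(5/27) = 23/27.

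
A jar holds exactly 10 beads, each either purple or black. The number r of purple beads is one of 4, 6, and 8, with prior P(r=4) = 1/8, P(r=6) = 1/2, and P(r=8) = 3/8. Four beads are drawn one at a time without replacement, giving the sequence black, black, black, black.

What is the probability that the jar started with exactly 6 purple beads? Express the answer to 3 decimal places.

0.211

Under each hypothesis, the probability of the observed sequence is: P(data | r = 4) = (6/10)(5/9)(4/8)(3/7) = 0.071429; P(data | r = 6) = (4/10)(3/9)(2/8)(1/7) = 0.0047619; P(data | r = 8) = (2/10)(1/9)(0/8) = 0.
Weighting by the prior gives 1/8 · 0.071429 = 0.0089286, 1/2 · 0.0047619 = 0.002381, 3/8 · 0 = 0; with total 0.01131.
Hence P(r = 6 | data) = (0.002381) / (0.01131) = 0.21053.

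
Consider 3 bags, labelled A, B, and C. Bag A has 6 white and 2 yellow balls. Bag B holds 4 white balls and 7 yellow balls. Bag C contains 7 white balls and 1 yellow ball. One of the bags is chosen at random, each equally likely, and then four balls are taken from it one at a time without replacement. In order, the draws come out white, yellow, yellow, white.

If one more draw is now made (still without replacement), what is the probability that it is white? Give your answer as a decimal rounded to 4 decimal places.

For each hypothesis, P(data | H) works out to: P(data | bag A) = (6/8)(2/7)(1/6)(5/5) = 0.035714; P(data | bag B) = (4/11)(7/10)(6/9)(3/8) = 0.063636; P(data | bag C) = (7/8)(1/7)(0/6) = 0.
Weighting by the prior gives 1/3 · 0.035714 = 0.011905, 1/3 · 0.063636 = 0.021212, 1/3 · 0 = 0; summing to 0.033117.
The posterior is then P(bag A | data) = 0.35948, P(bag B | data) = 0.64052, P(bag C | data) = 0.
Averaging over the posterior, P(white next | data) = (1)(0.35948) + (2/7)(0.64052) = 0.54248.

0.5425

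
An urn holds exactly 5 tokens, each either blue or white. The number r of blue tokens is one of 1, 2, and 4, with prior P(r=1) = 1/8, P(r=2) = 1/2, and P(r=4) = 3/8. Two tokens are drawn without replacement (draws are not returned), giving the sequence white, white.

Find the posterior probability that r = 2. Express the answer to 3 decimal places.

Under each hypothesis, the probability of the observed sequence is: P(data | r = 1) = (4/5)(3/4) = 3/5; P(data | r = 2) = (3/5)(2/4) = 3/10; P(data | r = 4) = (1/5)(0/4) = 0.
Weighting by the prior gives 1/8 · 3/5 = 3/40, 1/2 · 3/10 = 3/20, 3/8 · 0 = 0; summing to 9/40.
Therefore the posterior P(r = 2 | data) = (3/20) / (9/40) = 2/3.

0.667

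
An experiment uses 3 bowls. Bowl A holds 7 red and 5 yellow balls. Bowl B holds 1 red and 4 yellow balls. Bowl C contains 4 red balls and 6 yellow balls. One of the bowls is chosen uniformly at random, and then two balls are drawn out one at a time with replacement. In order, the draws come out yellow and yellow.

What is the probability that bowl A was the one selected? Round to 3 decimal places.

0.148

For each hypothesis, P(data | H) works out to: P(data | bowl A) = (5/12)(5/12) = 25/144; P(data | bowl B) = (4/5)(4/5) = 16/25; P(data | bowl C) = (6/10)(6/10) = 9/25.
The prior-weighted likelihoods are 1/3 · 25/144 = 25/432, 1/3 · 16/25 = 16/75, 1/3 · 9/25 = 3/25; with total 169/432.
By Bayes' rule, P(bowl A | data) = (25/432) / (169/432) = 25/169.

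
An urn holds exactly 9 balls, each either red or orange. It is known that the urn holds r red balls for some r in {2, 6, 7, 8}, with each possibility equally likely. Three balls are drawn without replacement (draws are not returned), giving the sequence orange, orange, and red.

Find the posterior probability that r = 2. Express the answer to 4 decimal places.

Under each hypothesis, the probability of the observed sequence is: P(data | r = 2) = (7/9)(6/8)(2/7) = 0.16667; P(data | r = 6) = (3/9)(2/8)(6/7) = 0.071429; P(data | r = 7) = (2/9)(1/8)(7/7) = 0.027778; P(data | r = 8) = (1/9)(0/8) = 0.
Weighting by the prior gives 1/4 · 0.16667 = 0.041667, 1/4 · 0.071429 = 0.017857, 1/4 · 0.027778 = 0.0069444, 1/4 · 0 = 0; with total 0.066468.
So P(r = 2 | data) = (0.041667) / (0.066468) = 0.62687.

0.6269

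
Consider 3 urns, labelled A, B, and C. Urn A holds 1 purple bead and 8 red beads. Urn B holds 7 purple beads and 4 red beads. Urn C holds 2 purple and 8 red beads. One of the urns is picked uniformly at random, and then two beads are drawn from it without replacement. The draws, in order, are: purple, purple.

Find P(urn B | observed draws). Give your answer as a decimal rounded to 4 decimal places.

0.9450

Compute the likelihood of the observed sequence for each case: P(data | urn A) = (1/9)(0/8) = 0; P(data | urn B) = (7/11)(6/10) = 21/55; P(data | urn C) = (2/10)(1/9) = 1/45.
The prior-weighted likelihoods are 1/3 · 0 = 0, 1/3 · 21/55 = 7/55, 1/3 · 1/45 = 1/135; with total 40/297.
So P(urn B | data) = (7/55) / (40/297) = 189/200.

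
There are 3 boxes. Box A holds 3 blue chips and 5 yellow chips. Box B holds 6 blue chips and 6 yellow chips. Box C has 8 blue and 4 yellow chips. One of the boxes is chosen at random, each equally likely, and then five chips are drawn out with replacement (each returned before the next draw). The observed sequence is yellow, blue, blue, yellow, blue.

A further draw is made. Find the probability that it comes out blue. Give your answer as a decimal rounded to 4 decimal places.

For each hypothesis, P(data | H) works out to: P(data | box A) = (5/8)(3/8)(3/8)(5/8)(3/8) = 0.020599; P(data | box B) = (6/12)(6/12)(6/12)(6/12)(6/12) = 0.03125; P(data | box C) = (4/12)(8/12)(8/12)(4/12)(8/12) = 0.032922.
Weighting by the prior gives 1/3 · 0.020599 = 0.0068665, 1/3 · 0.03125 = 0.010417, 1/3 · 0.032922 = 0.010974; summing to 0.028257.
The posterior is then P(box A | data) = 0.243, P(box B | data) = 0.36864, P(box C | data) = 0.38836.
The predictive probability is P(blue next | data) = (3/8)(0.243) + (1/2)(0.36864) + (2/3)(0.38836) = 0.53435.

0.5344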